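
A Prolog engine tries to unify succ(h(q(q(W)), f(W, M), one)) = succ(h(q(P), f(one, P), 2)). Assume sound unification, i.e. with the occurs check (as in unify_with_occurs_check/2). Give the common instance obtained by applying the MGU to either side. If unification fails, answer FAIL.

FAIL

Decompose succ/1: h(q(q(W)), f(W, M), one) = h(q(P), f(one, P), 2).
Decompose h/3: q(q(W)) = q(P),  f(W, M) = f(one, P),  one = 2.
Decompose q/1: q(W) = P.
Bind P := q(W); substituting into the one remaining equation that mentions P gives: f(W, M) = f(one, q(W)).
Decompose f/2: W = one,  M = q(W).
Bind W := one; substituting into the one remaining equation that mentions W gives: M = q(one). Substituting into the earlier binding gives P := q(one).
Bind M := q(one); no other remaining equation mentions M.
Clash: constants one and 2 differ; no unifier exists.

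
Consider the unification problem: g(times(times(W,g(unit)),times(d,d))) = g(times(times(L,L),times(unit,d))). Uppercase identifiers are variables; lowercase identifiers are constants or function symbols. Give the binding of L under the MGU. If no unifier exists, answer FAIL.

Decompose g/1: times(times(W,g(unit)),times(d,d)) = times(times(L,L),times(unit,d)).
Decompose times/2: times(W,g(unit)) = times(L,L),  times(d,d) = times(unit,d).
Decompose times/2: W = L,  g(unit) = L.
Bind W := L; no other remaining equation mentions W.
Bind L := g(unit); no other remaining equation mentions L. Substituting into the earlier binding gives W := g(unit).
Decompose times/2: d = unit,  d = d.
Clash: constants d and unit differ; no unifier exists.

FAIL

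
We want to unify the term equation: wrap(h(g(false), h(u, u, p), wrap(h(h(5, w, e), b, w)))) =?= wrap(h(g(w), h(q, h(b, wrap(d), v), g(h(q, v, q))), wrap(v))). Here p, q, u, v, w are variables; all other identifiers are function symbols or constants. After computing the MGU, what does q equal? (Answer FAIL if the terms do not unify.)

h(b, wrap(d), h(h(5, false, e), b, false))

Decompose wrap/1: h(g(false), h(u, u, p), wrap(h(h(5, w, e), b, w))) =?= h(g(w), h(q, h(b, wrap(d), v), g(h(q, v, q))), wrap(v)).
Decompose h/3: g(false) =?= g(w),  h(u, u, p) =?= h(q, h(b, wrap(d), v), g(h(q, v, q))),  wrap(h(h(5, w, e), b, w)) =?= wrap(v).
Decompose g/1: false =?= w.
Bind w := false; substituting into the one remaining equation that mentions w gives: wrap(h(h(5, false, e), b, false)) =?= wrap(v).
Decompose h/3: u =?= q,  u =?= h(b, wrap(d), v),  p =?= g(h(q, v, q)).
Bind u := q; substituting into the one remaining equation that mentions u gives: q =?= h(b, wrap(d), v).
Bind q := h(b, wrap(d), v); substituting into the one remaining equation that mentions q gives: p =?= g(h(h(b, wrap(d), v), v, h(b, wrap(d), v))). Substituting into the earlier binding gives u := h(b, wrap(d), v).
Bind p := g(h(h(b, wrap(d), v), v, h(b, wrap(d), v))); no other remaining equation mentions p.
Decompose wrap/1: h(h(5, false, e), b, false) =?= v.
Bind v := h(h(5, false, e), b, false). Substituting into the earlier bindings gives u := h(b, wrap(d), h(h(5, false, e), b, false)), q := h(b, wrap(d), h(h(5, false, e), b, false)), p := g(h(h(b, wrap(d), h(h(5, false, e), b, false)), h(h(5, false, e), b, false), h(b, wrap(d), h(h(5, false, e), b, false)))).
MGU = { w := false, u := h(b, wrap(d), h(h(5, false, e), b, false)), q := h(b, wrap(d), h(h(5, false, e), b, false)), p := g(h(h(b, wrap(d), h(h(5, false, e), b, false)), h(h(5, false, e), b, false), h(b, wrap(d), h(h(5, false, e), b, false)))), v := h(h(5, false, e), b, false) }, so q := h(b, wrap(d), h(h(5, false, e), b, false)).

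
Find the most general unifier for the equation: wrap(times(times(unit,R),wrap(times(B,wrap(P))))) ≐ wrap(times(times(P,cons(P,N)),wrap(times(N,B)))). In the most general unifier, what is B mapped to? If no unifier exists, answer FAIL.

Decompose wrap/1: times(times(unit,R),wrap(times(B,wrap(P)))) ≐ times(times(P,cons(P,N)),wrap(times(N,B))).
Decompose times/2: times(unit,R) ≐ times(P,cons(P,N)),  wrap(times(B,wrap(P))) ≐ wrap(times(N,B)).
Decompose times/2: unit ≐ P,  R ≐ cons(P,N).
Bind P := unit; substituting into the remaining equations gives: R ≐ cons(unit,N),  wrap(times(B,wrap(unit))) ≐ wrap(times(N,B)).
Bind R := cons(unit,N); no other remaining equation mentions R.
Decompose wrap/1: times(B,wrap(unit)) ≐ times(N,B).
Decompose times/2: B ≐ N,  wrap(unit) ≐ B.
Bind B := N; substituting into the remaining equation gives: wrap(unit) ≐ N.
Bind N := wrap(unit). Substituting into the earlier bindings gives R := cons(unit,wrap(unit)), B := wrap(unit).
MGU = { P ↦ unit, R ↦ cons(unit,wrap(unit)), B ↦ wrap(unit), N ↦ wrap(unit) }, so B ↦ wrap(unit).

wrap(unit)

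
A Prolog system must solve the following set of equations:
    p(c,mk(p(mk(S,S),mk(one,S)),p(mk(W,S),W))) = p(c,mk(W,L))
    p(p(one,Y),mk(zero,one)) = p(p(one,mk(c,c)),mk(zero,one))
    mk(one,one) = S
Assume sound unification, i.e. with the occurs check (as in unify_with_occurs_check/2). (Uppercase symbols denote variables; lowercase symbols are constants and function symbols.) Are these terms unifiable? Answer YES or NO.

YES

Decompose p/2: c = c,  mk(p(mk(S,S),mk(one,S)),p(mk(W,S),W)) = mk(W,L).
Delete trivial equation c = c.
Decompose mk/2: p(mk(S,S),mk(one,S)) = W,  p(mk(W,S),W) = L.
Bind W := p(mk(S,S),mk(one,S)); substituting into the one remaining equation that mentions W gives: p(mk(p(mk(S,S),mk(one,S)),S),p(mk(S,S),mk(one,S))) = L.
Bind L := p(mk(p(mk(S,S),mk(one,S)),S),p(mk(S,S),mk(one,S))); no other remaining equation mentions L.
Decompose p/2: p(one,Y) = p(one,mk(c,c)),  mk(zero,one) = mk(zero,one).
Decompose p/2: one = one,  Y = mk(c,c).
Delete trivial equation one = one.
Bind Y := mk(c,c); no other remaining equation mentions Y.
Delete trivial equation mk(zero,one) = mk(zero,one).
Bind S := mk(one,one). Substituting into the earlier bindings gives W := p(mk(mk(one,one),mk(one,one)),mk(one,mk(one,one))), L := p(mk(p(mk(mk(one,one),mk(one,one)),mk(one,mk(one,one))),mk(one,one)),p(mk(mk(one,one),mk(one,one)),mk(one,mk(one,one)))).
No equations remain and no clash or occurs-check failure arose, so a unifier exists.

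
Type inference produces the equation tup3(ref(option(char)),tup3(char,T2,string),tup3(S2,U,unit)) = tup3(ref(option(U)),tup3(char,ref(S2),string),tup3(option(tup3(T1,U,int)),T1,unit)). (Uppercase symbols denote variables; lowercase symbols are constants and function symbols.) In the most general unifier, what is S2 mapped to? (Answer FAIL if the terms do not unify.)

Decompose tup3/3: ref(option(char)) = ref(option(U)),  tup3(char,T2,string) = tup3(char,ref(S2),string),  tup3(S2,U,unit) = tup3(option(tup3(T1,U,int)),T1,unit).
Decompose ref/1: option(char) = option(U).
Decompose option/1: char = U.
Bind U := char; substituting into the one remaining equation that mentions U gives: tup3(S2,char,unit) = tup3(option(tup3(T1,char,int)),T1,unit).
Decompose tup3/3: char = char,  T2 = ref(S2),  string = string.
Delete trivial equation char = char.
Bind T2 := ref(S2); no other remaining equation mentions T2.
Delete trivial equation string = string.
Decompose tup3/3: S2 = option(tup3(T1,char,int)),  char = T1,  unit = unit.
Bind S2 := option(tup3(T1,char,int)); no other remaining equation mentions S2. Substituting into the earlier binding gives T2 := ref(option(tup3(T1,char,int))).
Bind T1 := char; no other remaining equation mentions T1. Substituting into the earlier bindings gives T2 := ref(option(tup3(char,char,int))), S2 := option(tup3(char,char,int)).
Delete trivial equation unit = unit.
MGU = { U ↦ char, T2 ↦ ref(option(tup3(char,char,int))), S2 ↦ option(tup3(char,char,int)), T1 ↦ char }, so S2 ↦ option(tup3(char,char,int)).

option(tup3(char,char,int))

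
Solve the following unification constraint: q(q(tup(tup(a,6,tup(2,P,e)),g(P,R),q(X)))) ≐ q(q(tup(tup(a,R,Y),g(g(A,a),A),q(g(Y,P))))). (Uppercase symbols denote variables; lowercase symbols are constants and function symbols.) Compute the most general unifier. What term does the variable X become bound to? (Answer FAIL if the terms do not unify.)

Decompose q/1: q(tup(tup(a,6,tup(2,P,e)),g(P,R),q(X))) ≐ q(tup(tup(a,R,Y),g(g(A,a),A),q(g(Y,P)))).
Decompose q/1: tup(tup(a,6,tup(2,P,e)),g(P,R),q(X)) ≐ tup(tup(a,R,Y),g(g(A,a),A),q(g(Y,P))).
Decompose tup/3: tup(a,6,tup(2,P,e)) ≐ tup(a,R,Y),  g(P,R) ≐ g(g(A,a),A),  q(X) ≐ q(g(Y,P)).
Decompose tup/3: a ≐ a,  6 ≐ R,  tup(2,P,e) ≐ Y.
Delete trivial equation a ≐ a.
Bind R := 6; substituting into the one remaining equation that mentions R gives: g(P,6) ≐ g(g(A,a),A).
Bind Y := tup(2,P,e); substituting into the one remaining equation that mentions Y gives: q(X) ≐ q(g(tup(2,P,e),P)).
Decompose g/2: P ≐ g(A,a),  6 ≐ A.
Bind P := g(A,a); substituting into the one remaining equation that mentions P gives: q(X) ≐ q(g(tup(2,g(A,a),e),g(A,a))). Substituting into the earlier binding gives Y := tup(2,g(A,a),e).
Bind A := 6; substituting into the remaining equation gives: q(X) ≐ q(g(tup(2,g(6,a),e),g(6,a))). Substituting into the earlier bindings gives Y := tup(2,g(6,a),e), P := g(6,a).
Decompose q/1: X ≐ g(tup(2,g(6,a),e),g(6,a)).
Bind X := g(tup(2,g(6,a),e),g(6,a)).
MGU = { R -> 6, Y -> tup(2,g(6,a),e), P -> g(6,a), A -> 6, X -> g(tup(2,g(6,a),e),g(6,a)) }, so X -> g(tup(2,g(6,a),e),g(6,a)).

g(tup(2,g(6,a),e),g(6,a))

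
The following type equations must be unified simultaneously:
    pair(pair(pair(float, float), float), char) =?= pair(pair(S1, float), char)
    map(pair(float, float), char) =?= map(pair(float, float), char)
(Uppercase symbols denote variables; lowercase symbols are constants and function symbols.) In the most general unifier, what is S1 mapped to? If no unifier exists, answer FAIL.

Decompose pair/2: pair(pair(float, float), float) =?= pair(S1, float),  char =?= char.
Decompose pair/2: pair(float, float) =?= S1,  float =?= float.
Bind S1 := pair(float, float); no other remaining equation mentions S1.
Delete trivial equation float =?= float.
Delete trivial equation char =?= char.
Delete trivial equation map(pair(float, float), char) =?= map(pair(float, float), char).
MGU = { S1 -> pair(float, float) }, so S1 -> pair(float, float).

pair(float, float)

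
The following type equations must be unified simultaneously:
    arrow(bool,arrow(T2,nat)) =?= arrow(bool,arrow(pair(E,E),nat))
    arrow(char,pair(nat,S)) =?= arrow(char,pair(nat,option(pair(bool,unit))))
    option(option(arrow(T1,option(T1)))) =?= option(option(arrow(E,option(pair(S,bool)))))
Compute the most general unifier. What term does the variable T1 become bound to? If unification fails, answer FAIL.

pair(option(pair(bool,unit)),bool)

Decompose arrow/2: bool =?= bool,  arrow(T2,nat) =?= arrow(pair(E,E),nat).
Delete trivial equation bool =?= bool.
Decompose arrow/2: T2 =?= pair(E,E),  nat =?= nat.
Bind T2 := pair(E,E); no other remaining equation mentions T2.
Delete trivial equation nat =?= nat.
Decompose arrow/2: char =?= char,  pair(nat,S) =?= pair(nat,option(pair(bool,unit))).
Delete trivial equation char =?= char.
Decompose pair/2: nat =?= nat,  S =?= option(pair(bool,unit)).
Delete trivial equation nat =?= nat.
Bind S := option(pair(bool,unit)); substituting into the remaining equation gives: option(option(arrow(T1,option(T1)))) =?= option(option(arrow(E,option(pair(option(pair(bool,unit)),bool))))).
Decompose option/1: option(arrow(T1,option(T1))) =?= option(arrow(E,option(pair(option(pair(bool,unit)),bool)))).
Decompose option/1: arrow(T1,option(T1)) =?= arrow(E,option(pair(option(pair(bool,unit)),bool))).
Decompose arrow/2: T1 =?= E,  option(T1) =?= option(pair(option(pair(bool,unit)),bool)).
Bind T1 := E; substituting into the remaining equation gives: option(E) =?= option(pair(option(pair(bool,unit)),bool)).
Decompose option/1: E =?= pair(option(pair(bool,unit)),bool).
Bind E := pair(option(pair(bool,unit)),bool). Substituting into the earlier bindings gives T2 := pair(pair(option(pair(bool,unit)),bool),pair(option(pair(bool,unit)),bool)), T1 := pair(option(pair(bool,unit)),bool).
MGU = { T2 -> pair(pair(option(pair(bool,unit)),bool),pair(option(pair(bool,unit)),bool)), S -> option(pair(bool,unit)), T1 -> pair(option(pair(bool,unit)),bool), E -> pair(option(pair(bool,unit)),bool) }, so T1 -> pair(option(pair(bool,unit)),bool).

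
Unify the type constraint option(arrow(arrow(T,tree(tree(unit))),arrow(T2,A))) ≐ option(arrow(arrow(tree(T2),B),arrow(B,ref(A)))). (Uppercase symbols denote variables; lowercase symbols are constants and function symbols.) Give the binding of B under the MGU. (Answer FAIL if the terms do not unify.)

Decompose option/1: arrow(arrow(T,tree(tree(unit))),arrow(T2,A)) ≐ arrow(arrow(tree(T2),B),arrow(B,ref(A))).
Decompose arrow/2: arrow(T,tree(tree(unit))) ≐ arrow(tree(T2),B),  arrow(T2,A) ≐ arrow(B,ref(A)).
Decompose arrow/2: T ≐ tree(T2),  tree(tree(unit)) ≐ B.
Bind T := tree(T2); no other remaining equation mentions T.
Bind B := tree(tree(unit)); substituting into the remaining equation gives: arrow(T2,A) ≐ arrow(tree(tree(unit)),ref(A)).
Decompose arrow/2: T2 ≐ tree(tree(unit)),  A ≐ ref(A).
Bind T2 := tree(tree(unit)); no other remaining equation mentions T2. Substituting into the earlier binding gives T := tree(tree(tree(unit))).
Occurs check fails: A occurs in ref(A); the equation A ≐ ref(A) has no finite solution.

FAIL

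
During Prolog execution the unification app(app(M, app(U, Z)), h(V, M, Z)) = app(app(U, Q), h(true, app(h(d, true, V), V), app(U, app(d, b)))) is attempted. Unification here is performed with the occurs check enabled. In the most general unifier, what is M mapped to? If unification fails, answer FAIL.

Decompose app/2: app(M, app(U, Z)) = app(U, Q),  h(V, M, Z) = h(true, app(h(d, true, V), V), app(U, app(d, b))).
Decompose app/2: M = U,  app(U, Z) = Q.
Bind M := U; substituting into the one remaining equation that mentions M gives: h(V, U, Z) = h(true, app(h(d, true, V), V), app(U, app(d, b))).
Bind Q := app(U, Z); no other remaining equation mentions Q.
Decompose h/3: V = true,  U = app(h(d, true, V), V),  Z = app(U, app(d, b)).
Bind V := true; substituting into the one remaining equation that mentions V gives: U = app(h(d, true, true), true).
Bind U := app(h(d, true, true), true); substituting into the remaining equation gives: Z = app(app(h(d, true, true), true), app(d, b)). Substituting into the earlier bindings gives M := app(h(d, true, true), true), Q := app(app(h(d, true, true), true), Z).
Bind Z := app(app(h(d, true, true), true), app(d, b)). Substituting into the earlier binding gives Q := app(app(h(d, true, true), true), app(app(h(d, true, true), true), app(d, b))).
MGU = { M ↦ app(h(d, true, true), true), Q ↦ app(app(h(d, true, true), true), app(app(h(d, true, true), true), app(d, b))), V ↦ true, U ↦ app(h(d, true, true), true), Z ↦ app(app(h(d, true, true), true), app(d, b)) }, so M ↦ app(h(d, true, true), true).

app(h(d, true, true), true)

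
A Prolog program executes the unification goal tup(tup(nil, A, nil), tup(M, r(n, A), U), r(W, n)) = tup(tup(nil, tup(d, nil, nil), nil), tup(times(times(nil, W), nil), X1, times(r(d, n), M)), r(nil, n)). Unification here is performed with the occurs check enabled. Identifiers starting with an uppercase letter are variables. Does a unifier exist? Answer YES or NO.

YES

Decompose tup/3: tup(nil, A, nil) = tup(nil, tup(d, nil, nil), nil),  tup(M, r(n, A), U) = tup(times(times(nil, W), nil), X1, times(r(d, n), M)),  r(W, n) = r(nil, n).
Decompose tup/3: nil = nil,  A = tup(d, nil, nil),  nil = nil.
Delete trivial equation nil = nil.
Bind A := tup(d, nil, nil); substituting into the one remaining equation that mentions A gives: tup(M, r(n, tup(d, nil, nil)), U) = tup(times(times(nil, W), nil), X1, times(r(d, n), M)).
Delete trivial equation nil = nil.
Decompose tup/3: M = times(times(nil, W), nil),  r(n, tup(d, nil, nil)) = X1,  U = times(r(d, n), M).
Bind M := times(times(nil, W), nil); substituting into the one remaining equation that mentions M gives: U = times(r(d, n), times(times(nil, W), nil)).
Bind X1 := r(n, tup(d, nil, nil)); no other remaining equation mentions X1.
Bind U := times(r(d, n), times(times(nil, W), nil)); no other remaining equation mentions U.
Decompose r/2: W = nil,  n = n.
Bind W := nil; no other remaining equation mentions W. Substituting into the earlier bindings gives M := times(times(nil, nil), nil), U := times(r(d, n), times(times(nil, nil), nil)).
Delete trivial equation n = n.
No equations remain and no clash or occurs-check failure arose, so a unifier exists.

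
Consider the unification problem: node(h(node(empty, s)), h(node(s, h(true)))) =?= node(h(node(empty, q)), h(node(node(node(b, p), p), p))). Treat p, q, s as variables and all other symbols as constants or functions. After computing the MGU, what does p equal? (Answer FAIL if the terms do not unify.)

h(true)

Decompose node/2: h(node(empty, s)) =?= h(node(empty, q)),  h(node(s, h(true))) =?= h(node(node(node(b, p), p), p)).
Decompose h/1: node(empty, s) =?= node(empty, q).
Decompose node/2: empty =?= empty,  s =?= q.
Delete trivial equation empty =?= empty.
Bind s := q; substituting into the remaining equation gives: h(node(q, h(true))) =?= h(node(node(node(b, p), p), p)).
Decompose h/1: node(q, h(true)) =?= node(node(node(b, p), p), p).
Decompose node/2: q =?= node(node(b, p), p),  h(true) =?= p.
Bind q := node(node(b, p), p); no other remaining equation mentions q. Substituting into the earlier binding gives s := node(node(b, p), p).
Bind p := h(true). Substituting into the earlier bindings gives s := node(node(b, h(true)), h(true)), q := node(node(b, h(true)), h(true)).
MGU = { s -> node(node(b, h(true)), h(true)), q -> node(node(b, h(true)), h(true)), p -> h(true) }, so p -> h(true).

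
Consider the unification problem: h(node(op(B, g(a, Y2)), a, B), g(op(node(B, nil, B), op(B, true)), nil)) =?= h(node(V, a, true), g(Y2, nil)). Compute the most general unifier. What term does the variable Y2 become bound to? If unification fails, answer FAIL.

op(node(true, nil, true), op(true, true))

Decompose h/2: node(op(B, g(a, Y2)), a, B) =?= node(V, a, true),  g(op(node(B, nil, B), op(B, true)), nil) =?= g(Y2, nil).
Decompose node/3: op(B, g(a, Y2)) =?= V,  a =?= a,  B =?= true.
Bind V := op(B, g(a, Y2)); no other remaining equation mentions V.
Delete trivial equation a =?= a.
Bind B := true; substituting into the remaining equation gives: g(op(node(true, nil, true), op(true, true)), nil) =?= g(Y2, nil). Substituting into the earlier binding gives V := op(true, g(a, Y2)).
Decompose g/2: op(node(true, nil, true), op(true, true)) =?= Y2,  nil =?= nil.
Bind Y2 := op(node(true, nil, true), op(true, true)); no other remaining equation mentions Y2. Substituting into the earlier binding gives V := op(true, g(a, op(node(true, nil, true), op(true, true)))).
Delete trivial equation nil =?= nil.
MGU = { V ↦ op(true, g(a, op(node(true, nil, true), op(true, true)))), B ↦ true, Y2 ↦ op(node(true, nil, true), op(true, true)) }, so Y2 ↦ op(node(true, nil, true), op(true, true)).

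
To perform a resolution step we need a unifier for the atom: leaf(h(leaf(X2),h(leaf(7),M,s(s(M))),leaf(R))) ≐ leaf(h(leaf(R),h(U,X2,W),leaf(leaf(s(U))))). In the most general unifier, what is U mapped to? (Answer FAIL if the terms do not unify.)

Decompose leaf/1: h(leaf(X2),h(leaf(7),M,s(s(M))),leaf(R)) ≐ h(leaf(R),h(U,X2,W),leaf(leaf(s(U)))).
Decompose h/3: leaf(X2) ≐ leaf(R),  h(leaf(7),M,s(s(M))) ≐ h(U,X2,W),  leaf(R) ≐ leaf(leaf(s(U))).
Decompose leaf/1: X2 ≐ R.
Bind X2 := R; substituting into the one remaining equation that mentions X2 gives: h(leaf(7),M,s(s(M))) ≐ h(U,R,W).
Decompose h/3: leaf(7) ≐ U,  M ≐ R,  s(s(M)) ≐ W.
Bind U := leaf(7); substituting into the one remaining equation that mentions U gives: leaf(R) ≐ leaf(leaf(s(leaf(7)))).
Bind M := R; substituting into the one remaining equation that mentions M gives: s(s(R)) ≐ W.
Bind W := s(s(R)); no other remaining equation mentions W.
Decompose leaf/1: R ≐ leaf(s(leaf(7))).
Bind R := leaf(s(leaf(7))). Substituting into the earlier bindings gives X2 := leaf(s(leaf(7))), M := leaf(s(leaf(7))), W := s(s(leaf(s(leaf(7))))).
MGU = { X2 := leaf(s(leaf(7))), U := leaf(7), M := leaf(s(leaf(7))), W := s(s(leaf(s(leaf(7))))), R := leaf(s(leaf(7))) }, so U := leaf(7).

leaf(7)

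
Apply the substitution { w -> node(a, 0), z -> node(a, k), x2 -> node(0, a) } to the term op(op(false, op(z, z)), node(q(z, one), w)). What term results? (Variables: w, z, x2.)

op(op(false, op(node(a, k), node(a, k))), node(q(node(a, k), one), node(a, 0)))

Replace each occurrence of w with node(a, 0).
Replace each occurrence of z with node(a, k).
Result: op(op(false, op(node(a, k), node(a, k))), node(q(node(a, k), one), node(a, 0))).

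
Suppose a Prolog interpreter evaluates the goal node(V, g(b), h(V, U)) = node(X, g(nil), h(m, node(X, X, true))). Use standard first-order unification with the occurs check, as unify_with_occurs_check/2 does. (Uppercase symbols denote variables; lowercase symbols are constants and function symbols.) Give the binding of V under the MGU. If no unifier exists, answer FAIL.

Decompose node/3: V = X,  g(b) = g(nil),  h(V, U) = h(m, node(X, X, true)).
Bind V := X; substituting into the one remaining equation that mentions V gives: h(X, U) = h(m, node(X, X, true)).
Decompose g/1: b = nil.
Clash: constants b and nil differ; no unifier exists.

FAIL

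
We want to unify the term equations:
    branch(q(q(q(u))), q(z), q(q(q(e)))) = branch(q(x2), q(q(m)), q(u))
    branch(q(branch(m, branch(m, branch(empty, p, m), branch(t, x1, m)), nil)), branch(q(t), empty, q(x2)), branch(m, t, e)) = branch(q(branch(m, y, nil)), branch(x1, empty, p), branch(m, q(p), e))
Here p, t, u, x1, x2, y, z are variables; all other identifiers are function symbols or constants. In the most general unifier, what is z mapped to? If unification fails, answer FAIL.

Decompose branch/3: q(q(q(u))) = q(x2),  q(z) = q(q(m)),  q(q(q(e))) = q(u).
Decompose q/1: q(q(u)) = x2.
Bind x2 := q(q(u)); substituting into the one remaining equation that mentions x2 gives: branch(q(branch(m, branch(m, branch(empty, p, m), branch(t, x1, m)), nil)), branch(q(t), empty, q(q(q(u)))), branch(m, t, e)) = branch(q(branch(m, y, nil)), branch(x1, empty, p), branch(m, q(p), e)).
Decompose q/1: z = q(m).
Bind z := q(m); no other remaining equation mentions z.
Decompose q/1: q(q(e)) = u.
Bind u := q(q(e)); substituting into the remaining equation gives: branch(q(branch(m, branch(m, branch(empty, p, m), branch(t, x1, m)), nil)), branch(q(t), empty, q(q(q(q(q(e)))))), branch(m, t, e)) = branch(q(branch(m, y, nil)), branch(x1, empty, p), branch(m, q(p), e)). Substituting into the earlier binding gives x2 := q(q(q(q(e)))).
Decompose branch/3: q(branch(m, branch(m, branch(empty, p, m), branch(t, x1, m)), nil)) = q(branch(m, y, nil)),  branch(q(t), empty, q(q(q(q(q(e)))))) = branch(x1, empty, p),  branch(m, t, e) = branch(m, q(p), e).
Decompose q/1: branch(m, branch(m, branch(empty, p, m), branch(t, x1, m)), nil) = branch(m, y, nil).
Decompose branch/3: m = m,  branch(m, branch(empty, p, m), branch(t, x1, m)) = y,  nil = nil.
Delete trivial equation m = m.
Bind y := branch(m, branch(empty, p, m), branch(t, x1, m)); no other remaining equation mentions y.
Delete trivial equation nil = nil.
Decompose branch/3: q(t) = x1,  empty = empty,  q(q(q(q(q(e))))) = p.
Bind x1 := q(t); no other remaining equation mentions x1. Substituting into the earlier binding gives y := branch(m, branch(empty, p, m), branch(t, q(t), m)).
Delete trivial equation empty = empty.
Bind p := q(q(q(q(q(e))))); substituting into the remaining equation gives: branch(m, t, e) = branch(m, q(q(q(q(q(q(e)))))), e). Substituting into the earlier binding gives y := branch(m, branch(empty, q(q(q(q(q(e))))), m), branch(t, q(t), m)).
Decompose branch/3: m = m,  t = q(q(q(q(q(q(e)))))),  e = e.
Delete trivial equation m = m.
Bind t := q(q(q(q(q(q(e)))))); no other remaining equation mentions t. Substituting into the earlier bindings gives y := branch(m, branch(empty, q(q(q(q(q(e))))), m), branch(q(q(q(q(q(q(e)))))), q(q(q(q(q(q(q(e))))))), m)), x1 := q(q(q(q(q(q(q(e))))))).
Delete trivial equation e = e.
MGU = { x2 ↦ q(q(q(q(e)))), z ↦ q(m), u ↦ q(q(e)), y ↦ branch(m, branch(empty, q(q(q(q(q(e))))), m), branch(q(q(q(q(q(q(e)))))), q(q(q(q(q(q(q(e))))))), m)), x1 ↦ q(q(q(q(q(q(q(e))))))), p ↦ q(q(q(q(q(e))))), t ↦ q(q(q(q(q(q(e)))))) }, so z ↦ q(m).

q(m)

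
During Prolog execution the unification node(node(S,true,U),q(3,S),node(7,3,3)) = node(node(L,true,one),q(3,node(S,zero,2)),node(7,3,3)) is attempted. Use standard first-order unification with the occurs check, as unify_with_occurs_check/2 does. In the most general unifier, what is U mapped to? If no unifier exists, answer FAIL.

FAIL

Decompose node/3: node(S,true,U) = node(L,true,one),  q(3,S) = q(3,node(S,zero,2)),  node(7,3,3) = node(7,3,3).
Decompose node/3: S = L,  true = true,  U = one.
Bind S := L; substituting into the one remaining equation that mentions S gives: q(3,L) = q(3,node(L,zero,2)).
Delete trivial equation true = true.
Bind U := one; no other remaining equation mentions U.
Decompose q/2: 3 = 3,  L = node(L,zero,2).
Delete trivial equation 3 = 3.
Occurs check fails: L occurs in node(L,zero,2); the equation L = node(L,zero,2) has no finite solution.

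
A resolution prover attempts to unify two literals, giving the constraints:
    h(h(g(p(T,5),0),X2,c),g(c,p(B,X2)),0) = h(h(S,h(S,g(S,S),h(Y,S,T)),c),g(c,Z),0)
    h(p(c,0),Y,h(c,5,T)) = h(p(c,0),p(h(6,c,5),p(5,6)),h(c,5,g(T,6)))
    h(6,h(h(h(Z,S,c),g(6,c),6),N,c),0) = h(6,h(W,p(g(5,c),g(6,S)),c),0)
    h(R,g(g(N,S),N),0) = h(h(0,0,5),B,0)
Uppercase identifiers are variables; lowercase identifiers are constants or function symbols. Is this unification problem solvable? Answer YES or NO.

Decompose h/3: h(g(p(T,5),0),X2,c) = h(S,h(S,g(S,S),h(Y,S,T)),c),  g(c,p(B,X2)) = g(c,Z),  0 = 0.
Decompose h/3: g(p(T,5),0) = S,  X2 = h(S,g(S,S),h(Y,S,T)),  c = c.
Bind S := g(p(T,5),0); substituting into the 3 remaining equations that mention S gives: X2 = h(g(p(T,5),0),g(g(p(T,5),0),g(p(T,5),0)),h(Y,g(p(T,5),0),T)),  h(6,h(h(h(Z,g(p(T,5),0),c),g(6,c),6),N,c),0) = h(6,h(W,p(g(5,c),g(6,g(p(T,5),0))),c),0),  h(R,g(g(N,g(p(T,5),0)),N),0) = h(h(0,0,5),B,0).
Bind X2 := h(g(p(T,5),0),g(g(p(T,5),0),g(p(T,5),0)),h(Y,g(p(T,5),0),T)); substituting into the one remaining equation that mentions X2 gives: g(c,p(B,h(g(p(T,5),0),g(g(p(T,5),0),g(p(T,5),0)),h(Y,g(p(T,5),0),T)))) = g(c,Z).
Delete trivial equation c = c.
Decompose g/2: c = c,  p(B,h(g(p(T,5),0),g(g(p(T,5),0),g(p(T,5),0)),h(Y,g(p(T,5),0),T))) = Z.
Delete trivial equation c = c.
Bind Z := p(B,h(g(p(T,5),0),g(g(p(T,5),0),g(p(T,5),0)),h(Y,g(p(T,5),0),T))); substituting into the one remaining equation that mentions Z gives: h(6,h(h(h(p(B,h(g(p(T,5),0),g(g(p(T,5),0),g(p(T,5),0)),h(Y,g(p(T,5),0),T))),g(p(T,5),0),c),g(6,c),6),N,c),0) = h(6,h(W,p(g(5,c),g(6,g(p(T,5),0))),c),0).
Delete trivial equation 0 = 0.
Decompose h/3: p(c,0) = p(c,0),  Y = p(h(6,c,5),p(5,6)),  h(c,5,T) = h(c,5,g(T,6)).
Delete trivial equation p(c,0) = p(c,0).
Bind Y := p(h(6,c,5),p(5,6)); substituting into the one remaining equation that mentions Y gives: h(6,h(h(h(p(B,h(g(p(T,5),0),g(g(p(T,5),0),g(p(T,5),0)),h(p(h(6,c,5),p(5,6)),g(p(T,5),0),T))),g(p(T,5),0),c),g(6,c),6),N,c),0) = h(6,h(W,p(g(5,c),g(6,g(p(T,5),0))),c),0). Substituting into the earlier bindings gives X2 := h(g(p(T,5),0),g(g(p(T,5),0),g(p(T,5),0)),h(p(h(6,c,5),p(5,6)),g(p(T,5),0),T)), Z := p(B,h(g(p(T,5),0),g(g(p(T,5),0),g(p(T,5),0)),h(p(h(6,c,5),p(5,6)),g(p(T,5),0),T))).
Decompose h/3: c = c,  5 = 5,  T = g(T,6).
Delete trivial equation c = c.
Delete trivial equation 5 = 5.
Occurs check fails: T occurs in g(T,6); the equation T = g(T,6) has no finite solution.

NO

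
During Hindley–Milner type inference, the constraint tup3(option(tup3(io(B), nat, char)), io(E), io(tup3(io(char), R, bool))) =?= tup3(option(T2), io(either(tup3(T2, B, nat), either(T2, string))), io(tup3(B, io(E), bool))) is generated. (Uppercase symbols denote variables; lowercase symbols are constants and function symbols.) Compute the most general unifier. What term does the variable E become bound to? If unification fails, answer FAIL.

Decompose tup3/3: option(tup3(io(B), nat, char)) =?= option(T2),  io(E) =?= io(either(tup3(T2, B, nat), either(T2, string))),  io(tup3(io(char), R, bool)) =?= io(tup3(B, io(E), bool)).
Decompose option/1: tup3(io(B), nat, char) =?= T2.
Bind T2 := tup3(io(B), nat, char); substituting into the one remaining equation that mentions T2 gives: io(E) =?= io(either(tup3(tup3(io(B), nat, char), B, nat), either(tup3(io(B), nat, char), string))).
Decompose io/1: E =?= either(tup3(tup3(io(B), nat, char), B, nat), either(tup3(io(B), nat, char), string)).
Bind E := either(tup3(tup3(io(B), nat, char), B, nat), either(tup3(io(B), nat, char), string)); substituting into the remaining equation gives: io(tup3(io(char), R, bool)) =?= io(tup3(B, io(either(tup3(tup3(io(B), nat, char), B, nat), either(tup3(io(B), nat, char), string))), bool)).
Decompose io/1: tup3(io(char), R, bool) =?= tup3(B, io(either(tup3(tup3(io(B), nat, char), B, nat), either(tup3(io(B), nat, char), string))), bool).
Decompose tup3/3: io(char) =?= B,  R =?= io(either(tup3(tup3(io(B), nat, char), B, nat), either(tup3(io(B), nat, char), string))),  bool =?= bool.
Bind B := io(char); substituting into the one remaining equation that mentions B gives: R =?= io(either(tup3(tup3(io(io(char)), nat, char), io(char), nat), either(tup3(io(io(char)), nat, char), string))). Substituting into the earlier bindings gives T2 := tup3(io(io(char)), nat, char), E := either(tup3(tup3(io(io(char)), nat, char), io(char), nat), either(tup3(io(io(char)), nat, char), string)).
Bind R := io(either(tup3(tup3(io(io(char)), nat, char), io(char), nat), either(tup3(io(io(char)), nat, char), string))); no other remaining equation mentions R.
Delete trivial equation bool =?= bool.
MGU = { T2 := tup3(io(io(char)), nat, char), E := either(tup3(tup3(io(io(char)), nat, char), io(char), nat), either(tup3(io(io(char)), nat, char), string)), B := io(char), R := io(either(tup3(tup3(io(io(char)), nat, char), io(char), nat), either(tup3(io(io(char)), nat, char), string))) }, so E := either(tup3(tup3(io(io(char)), nat, char), io(char), nat), either(tup3(io(io(char)), nat, char), string)).

either(tup3(tup3(io(io(char)), nat, char), io(char), nat), either(tup3(io(io(char)), nat, char), string))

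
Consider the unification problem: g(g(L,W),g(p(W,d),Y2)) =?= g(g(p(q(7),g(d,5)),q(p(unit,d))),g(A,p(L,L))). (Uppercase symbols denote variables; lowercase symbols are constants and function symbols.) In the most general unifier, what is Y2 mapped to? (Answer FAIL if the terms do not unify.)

p(p(q(7),g(d,5)),p(q(7),g(d,5)))

Decompose g/2: g(L,W) =?= g(p(q(7),g(d,5)),q(p(unit,d))),  g(p(W,d),Y2) =?= g(A,p(L,L)).
Decompose g/2: L =?= p(q(7),g(d,5)),  W =?= q(p(unit,d)).
Bind L := p(q(7),g(d,5)); substituting into the one remaining equation that mentions L gives: g(p(W,d),Y2) =?= g(A,p(p(q(7),g(d,5)),p(q(7),g(d,5)))).
Bind W := q(p(unit,d)); substituting into the remaining equation gives: g(p(q(p(unit,d)),d),Y2) =?= g(A,p(p(q(7),g(d,5)),p(q(7),g(d,5)))).
Decompose g/2: p(q(p(unit,d)),d) =?= A,  Y2 =?= p(p(q(7),g(d,5)),p(q(7),g(d,5))).
Bind A := p(q(p(unit,d)),d); no other remaining equation mentions A.
Bind Y2 := p(p(q(7),g(d,5)),p(q(7),g(d,5))).
MGU = { L -> p(q(7),g(d,5)), W -> q(p(unit,d)), A -> p(q(p(unit,d)),d), Y2 -> p(p(q(7),g(d,5)),p(q(7),g(d,5))) }, so Y2 -> p(p(q(7),g(d,5)),p(q(7),g(d,5))).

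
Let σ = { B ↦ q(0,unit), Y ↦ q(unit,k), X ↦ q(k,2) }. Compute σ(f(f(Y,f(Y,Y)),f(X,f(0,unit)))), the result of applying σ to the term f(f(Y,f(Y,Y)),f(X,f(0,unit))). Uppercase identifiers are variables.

f(f(q(unit,k),f(q(unit,k),q(unit,k))),f(q(k,2),f(0,unit)))

Replace each occurrence of Y with q(unit,k).
Replace each occurrence of X with q(k,2).
Result: f(f(q(unit,k),f(q(unit,k),q(unit,k))),f(q(k,2),f(0,unit))).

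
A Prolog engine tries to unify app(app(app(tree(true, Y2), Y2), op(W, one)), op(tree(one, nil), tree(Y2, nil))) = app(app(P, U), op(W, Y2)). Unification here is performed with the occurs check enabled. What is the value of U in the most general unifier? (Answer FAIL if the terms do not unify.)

FAIL

Decompose app/2: app(app(tree(true, Y2), Y2), op(W, one)) = app(P, U),  op(tree(one, nil), tree(Y2, nil)) = op(W, Y2).
Decompose app/2: app(tree(true, Y2), Y2) = P,  op(W, one) = U.
Bind P := app(tree(true, Y2), Y2); no other remaining equation mentions P.
Bind U := op(W, one); no other remaining equation mentions U.
Decompose op/2: tree(one, nil) = W,  tree(Y2, nil) = Y2.
Bind W := tree(one, nil); no other remaining equation mentions W. Substituting into the earlier binding gives U := op(tree(one, nil), one).
Occurs check fails: Y2 occurs in tree(Y2, nil); the equation Y2 = tree(Y2, nil) has no finite solution.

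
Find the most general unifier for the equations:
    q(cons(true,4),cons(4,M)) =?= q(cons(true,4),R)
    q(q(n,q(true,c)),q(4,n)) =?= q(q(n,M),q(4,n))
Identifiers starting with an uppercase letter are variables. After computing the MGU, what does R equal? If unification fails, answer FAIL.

cons(4,q(true,c))

Decompose q/2: cons(true,4) =?= cons(true,4),  cons(4,M) =?= R.
Delete trivial equation cons(true,4) =?= cons(true,4).
Bind R := cons(4,M); no other remaining equation mentions R.
Decompose q/2: q(n,q(true,c)) =?= q(n,M),  q(4,n) =?= q(4,n).
Decompose q/2: n =?= n,  q(true,c) =?= M.
Delete trivial equation n =?= n.
Bind M := q(true,c); no other remaining equation mentions M. Substituting into the earlier binding gives R := cons(4,q(true,c)).
Delete trivial equation q(4,n) =?= q(4,n).
MGU = { R ↦ cons(4,q(true,c)), M ↦ q(true,c) }, so R ↦ cons(4,q(true,c)).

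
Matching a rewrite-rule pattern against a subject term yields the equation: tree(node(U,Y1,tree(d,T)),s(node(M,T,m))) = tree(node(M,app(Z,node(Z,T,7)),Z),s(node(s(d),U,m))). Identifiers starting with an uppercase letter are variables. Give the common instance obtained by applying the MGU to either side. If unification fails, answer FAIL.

Decompose tree/2: node(U,Y1,tree(d,T)) = node(M,app(Z,node(Z,T,7)),Z),  s(node(M,T,m)) = s(node(s(d),U,m)).
Decompose node/3: U = M,  Y1 = app(Z,node(Z,T,7)),  tree(d,T) = Z.
Bind U := M; substituting into the one remaining equation that mentions U gives: s(node(M,T,m)) = s(node(s(d),M,m)).
Bind Y1 := app(Z,node(Z,T,7)); no other remaining equation mentions Y1.
Bind Z := tree(d,T); no other remaining equation mentions Z. Substituting into the earlier binding gives Y1 := app(tree(d,T),node(tree(d,T),T,7)).
Decompose s/1: node(M,T,m) = node(s(d),M,m).
Decompose node/3: M = s(d),  T = M,  m = m.
Bind M := s(d); substituting into the one remaining equation that mentions M gives: T = s(d). Substituting into the earlier binding gives U := s(d).
Bind T := s(d); no other remaining equation mentions T. Substituting into the earlier bindings gives Y1 := app(tree(d,s(d)),node(tree(d,s(d)),s(d),7)), Z := tree(d,s(d)).
Delete trivial equation m = m.
Applying the MGU to either side gives tree(node(s(d),app(tree(d,s(d)),node(tree(d,s(d)),s(d),7)),tree(d,s(d))),s(node(s(d),s(d),m))).

tree(node(s(d),app(tree(d,s(d)),node(tree(d,s(d)),s(d),7)),tree(d,s(d))),s(node(s(d),s(d),m)))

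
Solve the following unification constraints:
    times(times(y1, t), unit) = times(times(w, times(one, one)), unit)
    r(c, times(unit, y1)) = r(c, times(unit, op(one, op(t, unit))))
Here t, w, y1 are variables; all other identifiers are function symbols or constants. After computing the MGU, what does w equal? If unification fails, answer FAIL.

op(one, op(times(one, one), unit))

Decompose times/2: times(y1, t) = times(w, times(one, one)),  unit = unit.
Decompose times/2: y1 = w,  t = times(one, one).
Bind y1 := w; substituting into the one remaining equation that mentions y1 gives: r(c, times(unit, w)) = r(c, times(unit, op(one, op(t, unit)))).
Bind t := times(one, one); substituting into the one remaining equation that mentions t gives: r(c, times(unit, w)) = r(c, times(unit, op(one, op(times(one, one), unit)))).
Delete trivial equation unit = unit.
Decompose r/2: c = c,  times(unit, w) = times(unit, op(one, op(times(one, one), unit))).
Delete trivial equation c = c.
Decompose times/2: unit = unit,  w = op(one, op(times(one, one), unit)).
Delete trivial equation unit = unit.
Bind w := op(one, op(times(one, one), unit)). Substituting into the earlier binding gives y1 := op(one, op(times(one, one), unit)).
MGU = { y1 ↦ op(one, op(times(one, one), unit)), t ↦ times(one, one), w ↦ op(one, op(times(one, one), unit)) }, so w ↦ op(one, op(times(one, one), unit)).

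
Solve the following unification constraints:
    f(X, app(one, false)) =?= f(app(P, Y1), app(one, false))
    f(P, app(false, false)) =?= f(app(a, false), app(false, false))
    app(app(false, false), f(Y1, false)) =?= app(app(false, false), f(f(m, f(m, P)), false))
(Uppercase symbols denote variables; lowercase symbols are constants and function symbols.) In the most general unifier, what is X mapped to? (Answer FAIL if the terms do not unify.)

app(app(a, false), f(m, f(m, app(a, false))))

Decompose f/2: X =?= app(P, Y1),  app(one, false) =?= app(one, false).
Bind X := app(P, Y1); no other remaining equation mentions X.
Delete trivial equation app(one, false) =?= app(one, false).
Decompose f/2: P =?= app(a, false),  app(false, false) =?= app(false, false).
Bind P := app(a, false); substituting into the one remaining equation that mentions P gives: app(app(false, false), f(Y1, false)) =?= app(app(false, false), f(f(m, f(m, app(a, false))), false)). Substituting into the earlier binding gives X := app(app(a, false), Y1).
Delete trivial equation app(false, false) =?= app(false, false).
Decompose app/2: app(false, false) =?= app(false, false),  f(Y1, false) =?= f(f(m, f(m, app(a, false))), false).
Delete trivial equation app(false, false) =?= app(false, false).
Decompose f/2: Y1 =?= f(m, f(m, app(a, false))),  false =?= false.
Bind Y1 := f(m, f(m, app(a, false))); no other remaining equation mentions Y1. Substituting into the earlier binding gives X := app(app(a, false), f(m, f(m, app(a, false)))).
Delete trivial equation false =?= false.
MGU = { X := app(app(a, false), f(m, f(m, app(a, false)))), P := app(a, false), Y1 := f(m, f(m, app(a, false))) }, so X := app(app(a, false), f(m, f(m, app(a, false)))).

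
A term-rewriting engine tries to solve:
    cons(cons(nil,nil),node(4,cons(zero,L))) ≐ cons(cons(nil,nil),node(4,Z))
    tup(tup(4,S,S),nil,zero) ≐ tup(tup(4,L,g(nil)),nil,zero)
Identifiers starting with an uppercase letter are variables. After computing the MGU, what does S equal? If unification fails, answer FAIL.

Decompose cons/2: cons(nil,nil) ≐ cons(nil,nil),  node(4,cons(zero,L)) ≐ node(4,Z).
Delete trivial equation cons(nil,nil) ≐ cons(nil,nil).
Decompose node/2: 4 ≐ 4,  cons(zero,L) ≐ Z.
Delete trivial equation 4 ≐ 4.
Bind Z := cons(zero,L); no other remaining equation mentions Z.
Decompose tup/3: tup(4,S,S) ≐ tup(4,L,g(nil)),  nil ≐ nil,  zero ≐ zero.
Decompose tup/3: 4 ≐ 4,  S ≐ L,  S ≐ g(nil).
Delete trivial equation 4 ≐ 4.
Bind S := L; substituting into the one remaining equation that mentions S gives: L ≐ g(nil).
Bind L := g(nil); no other remaining equation mentions L. Substituting into the earlier bindings gives Z := cons(zero,g(nil)), S := g(nil).
Delete trivial equation nil ≐ nil.
Delete trivial equation zero ≐ zero.
MGU = { Z ↦ cons(zero,g(nil)), S ↦ g(nil), L ↦ g(nil) }, so S ↦ g(nil).

g(nil)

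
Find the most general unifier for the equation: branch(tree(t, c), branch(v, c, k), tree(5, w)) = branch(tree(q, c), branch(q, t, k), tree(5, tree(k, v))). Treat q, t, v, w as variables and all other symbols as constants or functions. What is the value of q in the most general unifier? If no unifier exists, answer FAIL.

Decompose branch/3: tree(t, c) = tree(q, c),  branch(v, c, k) = branch(q, t, k),  tree(5, w) = tree(5, tree(k, v)).
Decompose tree/2: t = q,  c = c.
Bind t := q; substituting into the one remaining equation that mentions t gives: branch(v, c, k) = branch(q, q, k).
Delete trivial equation c = c.
Decompose branch/3: v = q,  c = q,  k = k.
Bind v := q; substituting into the one remaining equation that mentions v gives: tree(5, w) = tree(5, tree(k, q)).
Bind q := c; substituting into the one remaining equation that mentions q gives: tree(5, w) = tree(5, tree(k, c)). Substituting into the earlier bindings gives t := c, v := c.
Delete trivial equation k = k.
Decompose tree/2: 5 = 5,  w = tree(k, c).
Delete trivial equation 5 = 5.
Bind w := tree(k, c).
MGU = { t -> c, v -> c, q -> c, w -> tree(k, c) }, so q -> c.

c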